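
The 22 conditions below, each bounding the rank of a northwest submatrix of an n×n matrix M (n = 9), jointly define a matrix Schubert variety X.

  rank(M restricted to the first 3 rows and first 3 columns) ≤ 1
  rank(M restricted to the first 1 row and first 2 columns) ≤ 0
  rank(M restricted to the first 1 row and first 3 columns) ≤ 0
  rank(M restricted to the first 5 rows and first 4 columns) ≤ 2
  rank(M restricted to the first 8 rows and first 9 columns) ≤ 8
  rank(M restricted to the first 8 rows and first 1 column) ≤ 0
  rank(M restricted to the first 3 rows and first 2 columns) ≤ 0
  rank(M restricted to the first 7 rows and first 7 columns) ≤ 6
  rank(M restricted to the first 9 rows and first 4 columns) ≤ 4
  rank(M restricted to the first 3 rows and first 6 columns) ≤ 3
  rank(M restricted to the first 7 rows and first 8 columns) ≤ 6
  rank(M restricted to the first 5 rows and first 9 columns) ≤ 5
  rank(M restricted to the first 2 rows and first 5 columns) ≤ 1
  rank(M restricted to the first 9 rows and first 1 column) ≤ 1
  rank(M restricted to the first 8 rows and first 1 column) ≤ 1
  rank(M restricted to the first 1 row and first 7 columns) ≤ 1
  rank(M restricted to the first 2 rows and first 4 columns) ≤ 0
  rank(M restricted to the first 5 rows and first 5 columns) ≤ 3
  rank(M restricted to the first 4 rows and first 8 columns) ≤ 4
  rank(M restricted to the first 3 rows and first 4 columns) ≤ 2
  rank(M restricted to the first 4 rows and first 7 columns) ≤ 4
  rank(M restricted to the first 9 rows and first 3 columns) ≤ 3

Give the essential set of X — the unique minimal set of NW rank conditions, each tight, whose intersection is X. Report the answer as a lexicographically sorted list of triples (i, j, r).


Propagating the 22 rank bounds to every northwest block:

  0, 0, 0, 0, 1, 1, 1, 1, 1
  0, 0, 0, 0, 1, 2, 2, 2, 2
  0, 0, 1, 1, 2, 3, 3, 3, 3
  0, 1, 2, 2, 3, 4, 4, 4, 4
  0, 1, 2, 2, 3, 4, 5, 5, 5
  0, 1, 2, 3, 4, 5, 6, 6, 6
  0, 1, 2, 3, 4, 5, 6, 6, 7
  0, 1, 2, 3, 4, 5, 6, 7, 8
  1, 2, 3, 4, 5, 6, 7, 8, 9

second differences of R give the permutation w = (5, 6, 3, 2, 7, 4, 9, 8, 1).

D(w) has 17 cells with 5 SE-corners; essential set:

[(2, 4, 0), (3, 2, 0), (5, 4, 2), (7, 8, 6), (8, 1, 0)]


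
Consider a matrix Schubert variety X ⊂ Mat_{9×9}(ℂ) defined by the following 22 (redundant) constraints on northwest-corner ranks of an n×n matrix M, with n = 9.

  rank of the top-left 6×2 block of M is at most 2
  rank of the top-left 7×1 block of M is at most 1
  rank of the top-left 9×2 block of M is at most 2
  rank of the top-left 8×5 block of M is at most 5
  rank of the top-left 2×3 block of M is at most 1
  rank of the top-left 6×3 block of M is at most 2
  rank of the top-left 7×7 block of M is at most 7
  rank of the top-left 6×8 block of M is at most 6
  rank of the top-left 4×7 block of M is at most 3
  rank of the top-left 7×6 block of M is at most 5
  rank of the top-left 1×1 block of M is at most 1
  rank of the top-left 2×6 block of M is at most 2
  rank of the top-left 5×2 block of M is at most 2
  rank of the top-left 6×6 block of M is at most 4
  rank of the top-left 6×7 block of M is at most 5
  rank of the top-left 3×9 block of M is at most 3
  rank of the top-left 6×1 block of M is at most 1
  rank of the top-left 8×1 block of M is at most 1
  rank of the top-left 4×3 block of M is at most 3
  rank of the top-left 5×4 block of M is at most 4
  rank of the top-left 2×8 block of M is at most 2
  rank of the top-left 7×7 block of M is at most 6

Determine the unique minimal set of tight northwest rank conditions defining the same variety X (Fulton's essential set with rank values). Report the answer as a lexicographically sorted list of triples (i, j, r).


Rank table r_w(9×9) implied by the 22 constraints:

  i=1: 1 1 1 1 1 1 1 1 1
  i=2: 1 1 1 2 2 2 2 2 2
  i=3: 1 2 2 3 3 3 3 3 3
  i=4: 1 2 2 3 3 3 3 4 4
  i=5: 1 2 2 3 4 4 4 5 5
  i=6: 1 2 2 3 4 4 5 6 6
  i=7: 1 2 3 4 5 5 6 7 7
  i=8: 1 2 3 4 5 6 7 8 8
  i=9: 1 2 3 4 5 6 7 8 9

so w = (1, 4, 2, 8, 5, 7, 3, 6, 9).

|D(w)|=9, |Ess(w)|=4:

[(2, 3, 1), (4, 7, 3), (6, 3, 2), (6, 6, 4)]


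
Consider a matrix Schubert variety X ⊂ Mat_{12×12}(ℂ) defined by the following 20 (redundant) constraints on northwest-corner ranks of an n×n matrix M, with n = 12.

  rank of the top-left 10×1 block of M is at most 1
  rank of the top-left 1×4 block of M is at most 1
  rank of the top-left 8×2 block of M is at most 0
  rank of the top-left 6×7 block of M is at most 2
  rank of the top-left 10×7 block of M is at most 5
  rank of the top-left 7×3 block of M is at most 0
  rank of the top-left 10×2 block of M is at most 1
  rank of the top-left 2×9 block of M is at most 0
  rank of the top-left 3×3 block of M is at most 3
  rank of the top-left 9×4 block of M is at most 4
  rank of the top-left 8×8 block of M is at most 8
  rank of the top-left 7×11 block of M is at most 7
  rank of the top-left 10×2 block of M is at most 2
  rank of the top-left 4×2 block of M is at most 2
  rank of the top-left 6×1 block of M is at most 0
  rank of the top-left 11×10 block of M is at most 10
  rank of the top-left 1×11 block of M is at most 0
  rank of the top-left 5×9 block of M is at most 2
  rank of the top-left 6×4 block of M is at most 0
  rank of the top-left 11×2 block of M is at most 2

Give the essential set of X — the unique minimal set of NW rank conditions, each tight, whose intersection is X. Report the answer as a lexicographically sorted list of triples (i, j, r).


Recovering R(i,j) via the rank-extension bound from the 20 conditions:

  i=1: 0, 0, 0, 0, 0, 0, 0, 0, 0, 0, 0, 1
  i=2: 0, 0, 0, 0, 0, 0, 0, 0, 0, 1, 1, 2
  i=3: 0, 0, 0, 0, 1, 1, 1, 1, 1, 2, 2, 3
  i=4: 0, 0, 0, 0, 1, 2, 2, 2, 2, 3, 3, 4
  i=5: 0, 0, 0, 0, 1, 2, 2, 2, 2, 3, 4, 5
  i=6: 0, 0, 0, 0, 1, 2, 2, 3, 3, 4, 5, 6
  i=7: 0, 0, 0, 1, 2, 3, 3, 4, 4, 5, 6, 7
  i=8: 0, 0, 1, 2, 3, 4, 4, 5, 5, 6, 7, 8
  i=9: 1, 1, 2, 3, 4, 5, 5, 6, 6, 7, 8, 9
  i=10: 1, 1, 2, 3, 4, 5, 5, 6, 7, 8, 9, 10
  i=11: 1, 2, 3, 4, 5, 6, 6, 7, 8, 9, 10, 11
  i=12: 1, 2, 3, 4, 5, 6, 7, 8, 9, 10, 11, 12

the unique w with this rank table is (12, 10, 5, 6, 11, 8, 4, 3, 1, 9, 2, 7).

Rothe diagram D(w) (47 cells), 9 SE-corners (essential conditions):

[(1, 11, 0), (2, 9, 0), (5, 9, 2), (6, 4, 0), (6, 7, 2), (7, 3, 0), (8, 2, 0), (10, 2, 1), (10, 7, 5)]


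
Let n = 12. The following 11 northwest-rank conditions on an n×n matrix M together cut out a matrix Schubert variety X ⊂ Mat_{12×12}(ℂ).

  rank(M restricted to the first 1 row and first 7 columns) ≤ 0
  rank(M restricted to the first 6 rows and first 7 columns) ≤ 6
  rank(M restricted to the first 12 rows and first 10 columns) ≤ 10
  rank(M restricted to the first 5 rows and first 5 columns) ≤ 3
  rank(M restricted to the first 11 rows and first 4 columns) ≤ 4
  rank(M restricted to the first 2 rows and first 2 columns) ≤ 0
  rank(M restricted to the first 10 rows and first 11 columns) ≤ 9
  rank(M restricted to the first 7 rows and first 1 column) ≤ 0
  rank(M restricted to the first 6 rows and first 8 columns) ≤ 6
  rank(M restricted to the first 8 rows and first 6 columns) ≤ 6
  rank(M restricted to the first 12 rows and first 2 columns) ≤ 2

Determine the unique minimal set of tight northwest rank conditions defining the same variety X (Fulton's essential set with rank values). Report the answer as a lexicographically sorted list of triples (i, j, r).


Recovering R(i,j) via the rank-extension bound from the 11 conditions:

  R[1]: 0 | 0 | 0 | 0 | 0 | 0 | 0 | 1 | 1 | 1 | 1 | 1
  R[2]: 0 | 0 | 1 | 1 | 1 | 1 | 1 | 2 | 2 | 2 | 2 | 2
  R[3]: 0 | 1 | 2 | 2 | 2 | 2 | 2 | 3 | 3 | 3 | 3 | 3
  R[4]: 0 | 1 | 2 | 3 | 3 | 3 | 3 | 4 | 4 | 4 | 4 | 4
  R[5]: 0 | 1 | 2 | 3 | 3 | 4 | 4 | 5 | 5 | 5 | 5 | 5
  R[6]: 0 | 1 | 2 | 3 | 4 | 5 | 5 | 6 | 6 | 6 | 6 | 6
  R[7]: 0 | 1 | 2 | 3 | 4 | 5 | 6 | 7 | 7 | 7 | 7 | 7
  R[8]: 1 | 2 | 3 | 4 | 5 | 6 | 7 | 8 | 8 | 8 | 8 | 8
  R[9]: 1 | 2 | 3 | 4 | 5 | 6 | 7 | 8 | 9 | 9 | 9 | 9
  R[10]: 1 | 2 | 3 | 4 | 5 | 6 | 7 | 8 | 9 | 9 | 9 | 10
  R[11]: 1 | 2 | 3 | 4 | 5 | 6 | 7 | 8 | 9 | 10 | 10 | 11
  R[12]: 1 | 2 | 3 | 4 | 5 | 6 | 7 | 8 | 9 | 10 | 11 | 12

so w = (8, 3, 2, 4, 6, 5, 7, 1, 9, 12, 10, 11).

D(w) has 17 cells with 5 SE-corners; essential set:

[(1, 7, 0), (2, 2, 0), (5, 5, 3), (7, 1, 0), (10, 11, 9)]


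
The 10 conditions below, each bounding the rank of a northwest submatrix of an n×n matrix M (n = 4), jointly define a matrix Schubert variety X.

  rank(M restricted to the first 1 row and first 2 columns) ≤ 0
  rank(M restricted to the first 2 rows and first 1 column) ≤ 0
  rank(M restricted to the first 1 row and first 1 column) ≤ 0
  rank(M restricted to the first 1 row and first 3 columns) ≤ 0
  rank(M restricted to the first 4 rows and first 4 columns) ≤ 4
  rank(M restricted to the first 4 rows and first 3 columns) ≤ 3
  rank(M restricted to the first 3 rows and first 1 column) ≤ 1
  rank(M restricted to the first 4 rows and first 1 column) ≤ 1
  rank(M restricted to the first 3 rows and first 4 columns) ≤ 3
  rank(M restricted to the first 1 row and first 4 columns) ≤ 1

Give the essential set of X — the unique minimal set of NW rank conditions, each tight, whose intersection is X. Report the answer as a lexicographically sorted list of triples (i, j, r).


Computing R[i][j] = min implied NW-rank bound (n=4, 10 conditions):

  R[1]: 0 0 0 1
  R[2]: 0 1 1 2
  R[3]: 1 2 2 3
  R[4]: 1 2 3 4

the unique w with this rank table is (4, 2, 1, 3).

D(w) has 4 cells with 2 SE-corners; essential set:

[(1, 3, 0), (2, 1, 0)]


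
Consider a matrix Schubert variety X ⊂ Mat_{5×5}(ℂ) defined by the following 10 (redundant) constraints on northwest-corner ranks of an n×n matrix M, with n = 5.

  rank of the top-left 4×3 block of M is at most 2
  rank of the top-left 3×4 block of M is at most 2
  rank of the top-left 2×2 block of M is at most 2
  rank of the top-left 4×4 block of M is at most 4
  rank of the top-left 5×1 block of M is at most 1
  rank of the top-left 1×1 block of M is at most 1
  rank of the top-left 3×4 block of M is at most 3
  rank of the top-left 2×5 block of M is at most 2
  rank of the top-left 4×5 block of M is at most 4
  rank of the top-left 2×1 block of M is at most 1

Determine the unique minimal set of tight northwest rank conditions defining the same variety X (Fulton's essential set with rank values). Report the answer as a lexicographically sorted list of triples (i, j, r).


The tightest implied rank at each (i,j), from the 10 conditions:

  R[1]: 1 | 1 | 1 | 1 | 1
  R[2]: 1 | 2 | 2 | 2 | 2
  R[3]: 1 | 2 | 2 | 2 | 3
  R[4]: 1 | 2 | 2 | 3 | 4
  R[5]: 1 | 2 | 3 | 4 | 5

hence w(1..5) = (1, 2, 5, 4, 3).

|D(w)|=3, |Ess(w)|=2:

[(3, 4, 2), (4, 3, 2)]


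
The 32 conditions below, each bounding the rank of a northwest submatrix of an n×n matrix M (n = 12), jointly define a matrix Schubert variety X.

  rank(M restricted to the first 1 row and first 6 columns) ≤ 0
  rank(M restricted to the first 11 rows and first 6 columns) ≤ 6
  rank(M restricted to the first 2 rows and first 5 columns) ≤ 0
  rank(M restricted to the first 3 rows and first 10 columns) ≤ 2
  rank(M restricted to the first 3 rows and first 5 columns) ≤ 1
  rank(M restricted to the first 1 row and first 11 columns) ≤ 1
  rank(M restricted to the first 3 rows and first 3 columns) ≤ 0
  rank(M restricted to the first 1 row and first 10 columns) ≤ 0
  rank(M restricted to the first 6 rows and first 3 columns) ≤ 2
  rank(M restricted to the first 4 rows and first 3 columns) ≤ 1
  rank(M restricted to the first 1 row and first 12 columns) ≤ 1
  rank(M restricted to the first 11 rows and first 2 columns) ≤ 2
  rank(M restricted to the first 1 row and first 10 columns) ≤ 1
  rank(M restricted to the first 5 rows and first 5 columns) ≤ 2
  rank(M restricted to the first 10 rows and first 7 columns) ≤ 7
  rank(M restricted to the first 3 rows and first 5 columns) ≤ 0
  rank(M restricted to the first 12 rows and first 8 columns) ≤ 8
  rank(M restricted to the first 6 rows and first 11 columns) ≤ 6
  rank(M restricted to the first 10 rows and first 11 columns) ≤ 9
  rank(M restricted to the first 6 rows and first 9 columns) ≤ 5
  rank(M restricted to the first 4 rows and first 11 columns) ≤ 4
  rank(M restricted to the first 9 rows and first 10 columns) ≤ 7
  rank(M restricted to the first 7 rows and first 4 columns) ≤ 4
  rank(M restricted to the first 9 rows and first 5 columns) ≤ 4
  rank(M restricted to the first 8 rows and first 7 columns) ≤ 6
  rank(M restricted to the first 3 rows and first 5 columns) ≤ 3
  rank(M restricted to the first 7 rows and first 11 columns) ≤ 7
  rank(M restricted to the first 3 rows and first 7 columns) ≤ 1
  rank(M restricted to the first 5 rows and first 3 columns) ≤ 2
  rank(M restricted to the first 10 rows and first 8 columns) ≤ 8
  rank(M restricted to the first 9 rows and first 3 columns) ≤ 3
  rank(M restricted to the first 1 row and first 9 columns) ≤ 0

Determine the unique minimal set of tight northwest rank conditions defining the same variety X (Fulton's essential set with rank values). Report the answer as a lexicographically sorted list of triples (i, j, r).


Propagating the 32 rank bounds to every northwest block:

  row 1: 0  0  0  0  0  0  0  0  0  0  1  1
  row 2: 0  0  0  0  0  1  1  1  1  1  2  2
  row 3: 0  0  0  0  0  1  1  2  2  2  3  3
  row 4: 1  1  1  1  1  2  2  3  3  3  4  4
  row 5: 1  2  2  2  2  3  3  4  4  4  5  5
  row 6: 1  2  2  3  3  4  4  5  5  5  6  6
  row 7: 1  2  3  4  4  5  5  6  6  6  7  7
  row 8: 1  2  3  4  4  5  6  7  7  7  8  8
  row 9: 1  2  3  4  4  5  6  7  7  7  8  9
  row 10: 1  2  3  4  5  6  7  8  8  8  9  10
  row 11: 1  2  3  4  5  6  7  8  9  9  10  11
  row 12: 1  2  3  4  5  6  7  8  9  10  11  12

second differences of R give the permutation w = (11, 6, 8, 1, 2, 4, 3, 7, 12, 5, 9, 10).

6 SE-corners of the 26-cell Rothe diagram give Ess(w):

[(1, 10, 0), (3, 5, 0), (3, 7, 1), (6, 3, 2), (9, 5, 4), (9, 10, 7)]


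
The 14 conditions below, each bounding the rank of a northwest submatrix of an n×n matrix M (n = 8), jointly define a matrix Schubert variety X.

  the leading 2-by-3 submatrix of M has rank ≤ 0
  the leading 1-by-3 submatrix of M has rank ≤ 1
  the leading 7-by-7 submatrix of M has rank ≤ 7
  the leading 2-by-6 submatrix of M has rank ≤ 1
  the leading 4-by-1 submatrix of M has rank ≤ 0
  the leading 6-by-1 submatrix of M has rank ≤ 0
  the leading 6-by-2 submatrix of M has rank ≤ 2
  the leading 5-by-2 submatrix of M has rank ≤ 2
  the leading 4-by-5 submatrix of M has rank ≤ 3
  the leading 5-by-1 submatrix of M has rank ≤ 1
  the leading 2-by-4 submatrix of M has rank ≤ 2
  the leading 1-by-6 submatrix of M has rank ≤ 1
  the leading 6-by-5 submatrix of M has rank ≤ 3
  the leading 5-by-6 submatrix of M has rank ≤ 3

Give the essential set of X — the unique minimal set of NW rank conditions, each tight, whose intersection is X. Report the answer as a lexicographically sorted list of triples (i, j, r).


Rank table r_w(8×8) implied by the 14 constraints:

  R[1]: 0 0 0 1 1 1 1 1
  R[2]: 0 0 0 1 1 1 2 2
  R[3]: 0 1 1 2 2 2 3 3
  R[4]: 0 1 2 3 3 3 4 4
  R[5]: 0 1 2 3 3 3 4 5
  R[6]: 0 1 2 3 3 4 5 6
  R[7]: 1 2 3 4 4 5 6 7
  R[8]: 1 2 3 4 5 6 7 8

so w = (4, 7, 2, 3, 8, 6, 1, 5).

5 SE-corners of the 15-cell Rothe diagram give Ess(w):

[(2, 3, 0), (2, 6, 1), (5, 6, 3), (6, 1, 0), (6, 5, 3)]


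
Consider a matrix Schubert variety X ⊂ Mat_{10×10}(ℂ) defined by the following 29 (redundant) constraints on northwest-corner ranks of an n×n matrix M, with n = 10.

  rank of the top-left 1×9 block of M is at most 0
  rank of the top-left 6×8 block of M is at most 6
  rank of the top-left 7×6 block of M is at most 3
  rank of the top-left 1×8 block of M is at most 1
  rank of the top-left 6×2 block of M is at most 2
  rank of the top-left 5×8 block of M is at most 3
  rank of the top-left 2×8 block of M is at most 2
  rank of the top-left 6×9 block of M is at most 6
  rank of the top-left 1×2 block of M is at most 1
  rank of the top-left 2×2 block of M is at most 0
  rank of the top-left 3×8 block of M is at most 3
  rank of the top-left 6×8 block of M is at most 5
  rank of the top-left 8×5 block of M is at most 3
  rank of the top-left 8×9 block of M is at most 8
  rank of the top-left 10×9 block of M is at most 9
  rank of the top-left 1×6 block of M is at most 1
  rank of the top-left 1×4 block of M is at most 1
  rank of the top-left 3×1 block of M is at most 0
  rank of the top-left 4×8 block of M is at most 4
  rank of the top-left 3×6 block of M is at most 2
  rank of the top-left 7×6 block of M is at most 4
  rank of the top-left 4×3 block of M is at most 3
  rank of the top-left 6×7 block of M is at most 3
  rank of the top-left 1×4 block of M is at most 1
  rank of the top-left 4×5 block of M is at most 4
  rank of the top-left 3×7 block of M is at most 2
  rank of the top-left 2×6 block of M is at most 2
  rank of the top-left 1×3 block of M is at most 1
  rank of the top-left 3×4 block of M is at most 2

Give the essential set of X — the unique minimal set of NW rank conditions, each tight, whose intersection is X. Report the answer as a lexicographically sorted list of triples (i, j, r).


Reconstructing r_w from the 29 given conditions:

  i=1: 0 | 0 | 0 | 0 | 0 | 0 | 0 | 0 | 0 | 1
  i=2: 0 | 0 | 1 | 1 | 1 | 1 | 1 | 1 | 1 | 2
  i=3: 0 | 1 | 2 | 2 | 2 | 2 | 2 | 2 | 2 | 3
  i=4: 1 | 2 | 3 | 3 | 3 | 3 | 3 | 3 | 3 | 4
  i=5: 1 | 2 | 3 | 3 | 3 | 3 | 3 | 3 | 4 | 5
  i=6: 1 | 2 | 3 | 3 | 3 | 3 | 3 | 4 | 5 | 6
  i=7: 1 | 2 | 3 | 3 | 3 | 3 | 4 | 5 | 6 | 7
  i=8: 1 | 2 | 3 | 3 | 3 | 4 | 5 | 6 | 7 | 8
  i=9: 1 | 2 | 3 | 4 | 4 | 5 | 6 | 7 | 8 | 9
  i=10: 1 | 2 | 3 | 4 | 5 | 6 | 7 | 8 | 9 | 10

hence w(1..10) = (10, 3, 2, 1, 9, 8, 7, 6, 4, 5).

Fulton essential set (7 of the 26 Rothe cells):

[(1, 9, 0), (2, 2, 0), (3, 1, 0), (5, 8, 3), (6, 7, 3), (7, 6, 3), (8, 5, 3)]


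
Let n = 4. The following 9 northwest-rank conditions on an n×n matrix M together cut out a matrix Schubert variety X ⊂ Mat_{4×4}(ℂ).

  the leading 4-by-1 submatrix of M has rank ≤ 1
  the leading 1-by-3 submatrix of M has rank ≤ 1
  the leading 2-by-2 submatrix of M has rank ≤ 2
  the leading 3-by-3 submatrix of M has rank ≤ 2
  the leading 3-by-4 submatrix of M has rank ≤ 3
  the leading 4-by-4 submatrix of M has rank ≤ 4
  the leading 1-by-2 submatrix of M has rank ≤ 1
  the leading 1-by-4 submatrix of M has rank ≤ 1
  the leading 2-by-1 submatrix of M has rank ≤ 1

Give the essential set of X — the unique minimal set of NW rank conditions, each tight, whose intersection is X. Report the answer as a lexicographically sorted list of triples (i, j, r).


Propagating the 9 rank bounds to every northwest block:

  1 1 1 1
  1 2 2 2
  1 2 2 3
  1 2 3 4

hence w(1..4) = (1, 2, 4, 3).

Fulton essential set (the sole Rothe cell):

[(3, 3, 2)]


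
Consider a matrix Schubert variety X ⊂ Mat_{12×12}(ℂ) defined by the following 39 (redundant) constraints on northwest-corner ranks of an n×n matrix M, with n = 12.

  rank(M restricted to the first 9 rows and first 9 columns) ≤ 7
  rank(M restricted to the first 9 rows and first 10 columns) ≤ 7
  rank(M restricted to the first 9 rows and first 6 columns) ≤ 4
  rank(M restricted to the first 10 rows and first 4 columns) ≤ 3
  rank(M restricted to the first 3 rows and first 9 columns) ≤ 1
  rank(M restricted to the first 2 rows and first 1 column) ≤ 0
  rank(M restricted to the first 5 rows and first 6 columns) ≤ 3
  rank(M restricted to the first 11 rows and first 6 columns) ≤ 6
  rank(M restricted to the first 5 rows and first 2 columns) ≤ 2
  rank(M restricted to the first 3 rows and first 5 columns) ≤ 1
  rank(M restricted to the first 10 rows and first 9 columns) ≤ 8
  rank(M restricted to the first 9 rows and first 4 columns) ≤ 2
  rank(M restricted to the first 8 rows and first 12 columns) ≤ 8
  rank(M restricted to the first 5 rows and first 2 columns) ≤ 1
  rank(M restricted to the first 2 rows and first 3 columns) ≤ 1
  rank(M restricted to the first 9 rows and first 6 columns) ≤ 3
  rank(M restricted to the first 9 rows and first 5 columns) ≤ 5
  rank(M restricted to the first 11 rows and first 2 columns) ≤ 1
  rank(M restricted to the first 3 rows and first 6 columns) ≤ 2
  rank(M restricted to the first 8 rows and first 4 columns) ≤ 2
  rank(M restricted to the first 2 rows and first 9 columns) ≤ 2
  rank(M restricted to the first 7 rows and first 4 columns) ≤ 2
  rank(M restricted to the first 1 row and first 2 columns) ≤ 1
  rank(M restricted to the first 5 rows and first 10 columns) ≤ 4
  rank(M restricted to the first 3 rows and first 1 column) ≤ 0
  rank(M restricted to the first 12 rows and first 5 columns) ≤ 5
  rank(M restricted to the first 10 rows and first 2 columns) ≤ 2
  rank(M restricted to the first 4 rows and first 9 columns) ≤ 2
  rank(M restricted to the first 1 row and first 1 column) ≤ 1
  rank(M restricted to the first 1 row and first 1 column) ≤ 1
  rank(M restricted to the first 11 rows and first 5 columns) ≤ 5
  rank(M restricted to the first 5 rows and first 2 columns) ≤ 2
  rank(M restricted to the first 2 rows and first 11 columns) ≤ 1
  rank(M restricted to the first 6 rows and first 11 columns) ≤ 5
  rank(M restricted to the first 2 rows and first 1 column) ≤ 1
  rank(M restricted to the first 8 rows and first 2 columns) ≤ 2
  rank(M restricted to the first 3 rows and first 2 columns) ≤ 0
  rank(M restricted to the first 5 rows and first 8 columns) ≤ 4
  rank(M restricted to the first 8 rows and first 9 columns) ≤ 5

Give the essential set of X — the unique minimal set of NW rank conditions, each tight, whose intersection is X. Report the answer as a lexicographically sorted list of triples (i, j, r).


Rank table r_w(12×12) implied by the 39 constraints:

  0  0  1  1  1  1  1  1  1  1  1  1
  0  0  1  1  1  1  1  1  1  1  1  2
  0  0  1  1  1  1  1  1  1  2  2  3
  1  1  2  2  2  2  2  2  2  3  3  4
  1  1  2  2  3  3  3  3  3  4  4  5
  1  1  2  2  3  3  4  4  4  5  5  6
  1  1  2  2  3  3  4  5  5  6  6  7
  1  1  2  2  3  3  4  5  5  6  7  8
  1  1  2  2  3  3  4  5  6  7  8  9
  1  1  2  3  4  4  5  6  7  8  9  10
  1  1  2  3  4  5  6  7  8  9  10  11
  1  2  3  4  5  6  7  8  9  10  11  12

hence w(1..12) = (3, 12, 10, 1, 5, 7, 8, 11, 9, 4, 6, 2).

D(w) has 37 cells with 7 SE-corners; essential set:

[(2, 11, 1), (3, 2, 0), (3, 9, 1), (8, 9, 5), (9, 4, 2), (9, 6, 3), (11, 2, 1)]


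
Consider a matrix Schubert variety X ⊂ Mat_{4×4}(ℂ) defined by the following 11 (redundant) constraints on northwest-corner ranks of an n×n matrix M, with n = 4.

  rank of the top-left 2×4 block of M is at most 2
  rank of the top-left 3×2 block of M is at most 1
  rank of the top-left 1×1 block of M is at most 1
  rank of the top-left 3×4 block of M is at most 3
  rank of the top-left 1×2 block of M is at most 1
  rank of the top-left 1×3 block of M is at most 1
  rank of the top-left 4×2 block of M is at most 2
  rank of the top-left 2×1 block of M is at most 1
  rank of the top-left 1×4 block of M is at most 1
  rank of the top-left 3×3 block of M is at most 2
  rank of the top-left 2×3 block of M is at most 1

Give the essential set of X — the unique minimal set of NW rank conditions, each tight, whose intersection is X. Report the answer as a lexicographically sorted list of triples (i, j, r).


Propagating the 11 rank bounds to every northwest block:

  i=1: 1  1  1  1
  i=2: 1  1  1  2
  i=3: 1  1  2  3
  i=4: 1  2  3  4

so w = (1, 4, 3, 2).

Fulton essential set (2 of the 3 Rothe cells):

[(2, 3, 1), (3, 2, 1)]


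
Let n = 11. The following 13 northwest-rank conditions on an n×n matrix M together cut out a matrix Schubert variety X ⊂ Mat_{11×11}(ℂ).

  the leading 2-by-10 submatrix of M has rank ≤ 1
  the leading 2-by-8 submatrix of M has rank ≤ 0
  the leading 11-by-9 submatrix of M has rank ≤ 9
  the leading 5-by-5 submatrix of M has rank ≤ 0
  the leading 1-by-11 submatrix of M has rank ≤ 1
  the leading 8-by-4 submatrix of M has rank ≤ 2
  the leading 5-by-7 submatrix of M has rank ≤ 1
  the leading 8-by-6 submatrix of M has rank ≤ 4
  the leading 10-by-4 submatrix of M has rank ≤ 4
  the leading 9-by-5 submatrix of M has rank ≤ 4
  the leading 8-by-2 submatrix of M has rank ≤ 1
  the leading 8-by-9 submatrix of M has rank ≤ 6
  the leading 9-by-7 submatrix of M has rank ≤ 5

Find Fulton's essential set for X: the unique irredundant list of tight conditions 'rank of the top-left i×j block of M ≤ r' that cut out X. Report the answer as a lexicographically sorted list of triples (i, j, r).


Reconstructing r_w from the 13 given conditions:

  R[1]: 0 | 0 | 0 | 0 | 0 | 0 | 0 | 0 | 1 | 1 | 1
  R[2]: 0 | 0 | 0 | 0 | 0 | 0 | 0 | 0 | 1 | 1 | 2
  R[3]: 0 | 0 | 0 | 0 | 0 | 1 | 1 | 1 | 2 | 2 | 3
  R[4]: 0 | 0 | 0 | 0 | 0 | 1 | 1 | 2 | 3 | 3 | 4
  R[5]: 0 | 0 | 0 | 0 | 0 | 1 | 1 | 2 | 3 | 4 | 5
  R[6]: 1 | 1 | 1 | 1 | 1 | 2 | 2 | 3 | 4 | 5 | 6
  R[7]: 1 | 1 | 2 | 2 | 2 | 3 | 3 | 4 | 5 | 6 | 7
  R[8]: 1 | 1 | 2 | 2 | 3 | 4 | 4 | 5 | 6 | 7 | 8
  R[9]: 1 | 2 | 3 | 3 | 4 | 5 | 5 | 6 | 7 | 8 | 9
  R[10]: 1 | 2 | 3 | 4 | 5 | 6 | 6 | 7 | 8 | 9 | 10
  R[11]: 1 | 2 | 3 | 4 | 5 | 6 | 7 | 8 | 9 | 10 | 11

second differences of R give the permutation w = (9, 11, 6, 8, 10, 1, 3, 5, 2, 4, 7).

|D(w)|=37, |Ess(w)|=6:

[(2, 8, 0), (2, 10, 1), (5, 5, 0), (5, 7, 1), (8, 2, 1), (8, 4, 2)]


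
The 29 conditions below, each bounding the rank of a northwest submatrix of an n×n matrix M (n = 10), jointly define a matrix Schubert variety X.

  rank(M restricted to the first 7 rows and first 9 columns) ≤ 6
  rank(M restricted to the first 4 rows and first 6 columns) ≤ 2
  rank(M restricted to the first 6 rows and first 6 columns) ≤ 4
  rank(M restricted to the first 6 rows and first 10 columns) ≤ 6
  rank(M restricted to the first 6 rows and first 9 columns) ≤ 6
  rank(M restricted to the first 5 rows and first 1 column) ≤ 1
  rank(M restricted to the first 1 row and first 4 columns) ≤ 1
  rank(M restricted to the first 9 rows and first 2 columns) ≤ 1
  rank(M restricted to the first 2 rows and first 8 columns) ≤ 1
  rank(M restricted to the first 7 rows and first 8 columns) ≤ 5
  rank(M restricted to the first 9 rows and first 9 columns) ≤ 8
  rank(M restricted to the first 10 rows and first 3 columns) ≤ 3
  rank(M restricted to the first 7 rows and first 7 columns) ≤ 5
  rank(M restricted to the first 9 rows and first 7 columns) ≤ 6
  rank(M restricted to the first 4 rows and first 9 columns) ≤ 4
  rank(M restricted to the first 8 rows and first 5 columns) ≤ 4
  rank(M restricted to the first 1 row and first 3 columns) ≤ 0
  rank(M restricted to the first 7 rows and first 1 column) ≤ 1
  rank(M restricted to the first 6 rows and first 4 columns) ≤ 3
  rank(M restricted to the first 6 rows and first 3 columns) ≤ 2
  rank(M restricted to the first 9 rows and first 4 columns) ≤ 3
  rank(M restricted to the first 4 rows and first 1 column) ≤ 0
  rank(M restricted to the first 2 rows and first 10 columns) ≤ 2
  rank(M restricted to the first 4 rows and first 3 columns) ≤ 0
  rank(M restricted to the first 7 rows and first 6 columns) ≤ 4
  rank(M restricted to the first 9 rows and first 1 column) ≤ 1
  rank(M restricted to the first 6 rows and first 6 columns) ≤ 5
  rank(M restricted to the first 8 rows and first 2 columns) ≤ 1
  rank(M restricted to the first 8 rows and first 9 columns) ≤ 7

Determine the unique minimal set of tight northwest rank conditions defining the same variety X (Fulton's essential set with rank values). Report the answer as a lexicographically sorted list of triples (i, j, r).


Computing R[i][j] = min implied NW-rank bound (n=10, 29 conditions):

  row 1: 0 | 0 | 0 | 1 | 1 | 1 | 1 | 1 | 1 | 1
  row 2: 0 | 0 | 0 | 1 | 1 | 1 | 1 | 1 | 2 | 2
  row 3: 0 | 0 | 0 | 1 | 2 | 2 | 2 | 2 | 3 | 3
  row 4: 0 | 0 | 0 | 1 | 2 | 2 | 3 | 3 | 4 | 4
  row 5: 1 | 1 | 1 | 2 | 3 | 3 | 4 | 4 | 5 | 5
  row 6: 1 | 1 | 2 | 3 | 4 | 4 | 5 | 5 | 6 | 6
  row 7: 1 | 1 | 2 | 3 | 4 | 4 | 5 | 5 | 6 | 7
  row 8: 1 | 1 | 2 | 3 | 4 | 5 | 6 | 6 | 7 | 8
  row 9: 1 | 1 | 2 | 3 | 4 | 5 | 6 | 7 | 8 | 9
  row 10: 1 | 2 | 3 | 4 | 5 | 6 | 7 | 8 | 9 | 10

so w = (4, 9, 5, 7, 1, 3, 10, 6, 8, 2).

6 SE-corners of the 23-cell Rothe diagram give Ess(w):

[(2, 8, 1), (4, 3, 0), (4, 6, 2), (7, 6, 4), (7, 8, 5), (9, 2, 1)]


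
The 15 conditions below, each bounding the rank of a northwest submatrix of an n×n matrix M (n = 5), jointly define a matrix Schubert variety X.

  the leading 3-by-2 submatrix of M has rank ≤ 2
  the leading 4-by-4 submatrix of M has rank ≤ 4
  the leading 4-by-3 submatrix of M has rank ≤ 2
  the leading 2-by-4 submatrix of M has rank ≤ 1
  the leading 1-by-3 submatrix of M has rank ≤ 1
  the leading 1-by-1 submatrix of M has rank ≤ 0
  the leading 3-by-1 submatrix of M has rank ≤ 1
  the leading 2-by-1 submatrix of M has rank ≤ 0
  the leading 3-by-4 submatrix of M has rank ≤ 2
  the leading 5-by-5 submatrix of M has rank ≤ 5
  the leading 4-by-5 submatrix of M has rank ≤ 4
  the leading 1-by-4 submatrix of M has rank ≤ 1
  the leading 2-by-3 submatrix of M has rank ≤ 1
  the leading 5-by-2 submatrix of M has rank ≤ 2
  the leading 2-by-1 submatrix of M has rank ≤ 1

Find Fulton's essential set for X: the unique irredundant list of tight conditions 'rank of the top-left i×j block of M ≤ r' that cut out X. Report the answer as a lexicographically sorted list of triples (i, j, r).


Reconstructing r_w from the 15 given conditions:

  0  1  1  1  1
  0  1  1  1  2
  1  2  2  2  3
  1  2  2  3  4
  1  2  3  4  5

so w = (2, 5, 1, 4, 3).

ℓ(w)=5; the 3 essential cells (i,j,r):

[(2, 1, 0), (2, 4, 1), (4, 3, 2)]


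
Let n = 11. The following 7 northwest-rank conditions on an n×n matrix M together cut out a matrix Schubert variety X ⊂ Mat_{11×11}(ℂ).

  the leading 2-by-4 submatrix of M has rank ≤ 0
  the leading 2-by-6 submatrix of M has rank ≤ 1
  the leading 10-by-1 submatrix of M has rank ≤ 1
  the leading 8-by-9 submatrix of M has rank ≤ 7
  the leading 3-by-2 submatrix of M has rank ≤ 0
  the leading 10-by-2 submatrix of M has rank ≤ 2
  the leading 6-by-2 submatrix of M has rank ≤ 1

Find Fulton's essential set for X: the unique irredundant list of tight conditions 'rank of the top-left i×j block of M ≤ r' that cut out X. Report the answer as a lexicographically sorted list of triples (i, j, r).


The tightest implied rank at each (i,j), from the 7 conditions:

  i=1: 0, 0, 0, 0, 1, 1, 1, 1, 1, 1, 1
  i=2: 0, 0, 0, 0, 1, 1, 2, 2, 2, 2, 2
  i=3: 0, 0, 1, 1, 2, 2, 3, 3, 3, 3, 3
  i=4: 1, 1, 2, 2, 3, 3, 4, 4, 4, 4, 4
  i=5: 1, 1, 2, 3, 4, 4, 5, 5, 5, 5, 5
  i=6: 1, 1, 2, 3, 4, 5, 6, 6, 6, 6, 6
  i=7: 1, 2, 3, 4, 5, 6, 7, 7, 7, 7, 7
  i=8: 1, 2, 3, 4, 5, 6, 7, 7, 7, 8, 8
  i=9: 1, 2, 3, 4, 5, 6, 7, 8, 8, 9, 9
  i=10: 1, 2, 3, 4, 5, 6, 7, 8, 9, 10, 10
  i=11: 1, 2, 3, 4, 5, 6, 7, 8, 9, 10, 11

so w = (5, 7, 3, 1, 4, 6, 2, 10, 8, 9, 11).

D(w) has 15 cells with 5 SE-corners; essential set:

[(2, 4, 0), (2, 6, 1), (3, 2, 0), (6, 2, 1), (8, 9, 7)]


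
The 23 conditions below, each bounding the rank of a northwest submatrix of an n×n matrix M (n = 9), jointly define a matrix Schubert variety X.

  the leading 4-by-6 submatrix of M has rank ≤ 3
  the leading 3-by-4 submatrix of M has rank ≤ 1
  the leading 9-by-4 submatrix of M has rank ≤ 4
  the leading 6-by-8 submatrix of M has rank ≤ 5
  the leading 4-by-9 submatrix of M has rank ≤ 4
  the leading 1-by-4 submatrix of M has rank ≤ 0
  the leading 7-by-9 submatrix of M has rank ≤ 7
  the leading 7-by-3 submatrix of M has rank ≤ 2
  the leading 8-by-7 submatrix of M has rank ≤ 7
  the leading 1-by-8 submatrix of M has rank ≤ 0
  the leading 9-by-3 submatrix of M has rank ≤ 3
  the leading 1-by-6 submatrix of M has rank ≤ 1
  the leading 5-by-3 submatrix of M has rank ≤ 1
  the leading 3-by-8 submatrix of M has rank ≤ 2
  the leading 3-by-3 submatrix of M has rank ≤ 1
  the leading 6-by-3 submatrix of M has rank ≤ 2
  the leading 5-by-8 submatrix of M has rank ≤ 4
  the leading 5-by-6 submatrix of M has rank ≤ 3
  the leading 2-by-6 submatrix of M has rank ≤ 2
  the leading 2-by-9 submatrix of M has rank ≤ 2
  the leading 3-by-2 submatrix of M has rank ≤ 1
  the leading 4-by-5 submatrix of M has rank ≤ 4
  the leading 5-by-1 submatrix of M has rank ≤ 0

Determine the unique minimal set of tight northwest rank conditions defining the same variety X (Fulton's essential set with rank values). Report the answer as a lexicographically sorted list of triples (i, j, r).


Recovering R(i,j) via the rank-extension bound from the 23 conditions:

  i=1: 0 0 0 0 0 0 0 0 1
  i=2: 0 1 1 1 1 1 1 1 2
  i=3: 0 1 1 1 2 2 2 2 3
  i=4: 0 1 1 2 3 3 3 3 4
  i=5: 0 1 1 2 3 3 4 4 5
  i=6: 1 2 2 3 4 4 5 5 6
  i=7: 1 2 2 3 4 5 6 6 7
  i=8: 1 2 3 4 5 6 7 7 8
  i=9: 1 2 3 4 5 6 7 8 9

giving w = (9, 2, 5, 4, 7, 1, 6, 3, 8) via Δ²R.

D(w) has 18 cells with 6 SE-corners; essential set:

[(1, 8, 0), (3, 4, 1), (5, 1, 0), (5, 3, 1), (5, 6, 3), (7, 3, 2)]


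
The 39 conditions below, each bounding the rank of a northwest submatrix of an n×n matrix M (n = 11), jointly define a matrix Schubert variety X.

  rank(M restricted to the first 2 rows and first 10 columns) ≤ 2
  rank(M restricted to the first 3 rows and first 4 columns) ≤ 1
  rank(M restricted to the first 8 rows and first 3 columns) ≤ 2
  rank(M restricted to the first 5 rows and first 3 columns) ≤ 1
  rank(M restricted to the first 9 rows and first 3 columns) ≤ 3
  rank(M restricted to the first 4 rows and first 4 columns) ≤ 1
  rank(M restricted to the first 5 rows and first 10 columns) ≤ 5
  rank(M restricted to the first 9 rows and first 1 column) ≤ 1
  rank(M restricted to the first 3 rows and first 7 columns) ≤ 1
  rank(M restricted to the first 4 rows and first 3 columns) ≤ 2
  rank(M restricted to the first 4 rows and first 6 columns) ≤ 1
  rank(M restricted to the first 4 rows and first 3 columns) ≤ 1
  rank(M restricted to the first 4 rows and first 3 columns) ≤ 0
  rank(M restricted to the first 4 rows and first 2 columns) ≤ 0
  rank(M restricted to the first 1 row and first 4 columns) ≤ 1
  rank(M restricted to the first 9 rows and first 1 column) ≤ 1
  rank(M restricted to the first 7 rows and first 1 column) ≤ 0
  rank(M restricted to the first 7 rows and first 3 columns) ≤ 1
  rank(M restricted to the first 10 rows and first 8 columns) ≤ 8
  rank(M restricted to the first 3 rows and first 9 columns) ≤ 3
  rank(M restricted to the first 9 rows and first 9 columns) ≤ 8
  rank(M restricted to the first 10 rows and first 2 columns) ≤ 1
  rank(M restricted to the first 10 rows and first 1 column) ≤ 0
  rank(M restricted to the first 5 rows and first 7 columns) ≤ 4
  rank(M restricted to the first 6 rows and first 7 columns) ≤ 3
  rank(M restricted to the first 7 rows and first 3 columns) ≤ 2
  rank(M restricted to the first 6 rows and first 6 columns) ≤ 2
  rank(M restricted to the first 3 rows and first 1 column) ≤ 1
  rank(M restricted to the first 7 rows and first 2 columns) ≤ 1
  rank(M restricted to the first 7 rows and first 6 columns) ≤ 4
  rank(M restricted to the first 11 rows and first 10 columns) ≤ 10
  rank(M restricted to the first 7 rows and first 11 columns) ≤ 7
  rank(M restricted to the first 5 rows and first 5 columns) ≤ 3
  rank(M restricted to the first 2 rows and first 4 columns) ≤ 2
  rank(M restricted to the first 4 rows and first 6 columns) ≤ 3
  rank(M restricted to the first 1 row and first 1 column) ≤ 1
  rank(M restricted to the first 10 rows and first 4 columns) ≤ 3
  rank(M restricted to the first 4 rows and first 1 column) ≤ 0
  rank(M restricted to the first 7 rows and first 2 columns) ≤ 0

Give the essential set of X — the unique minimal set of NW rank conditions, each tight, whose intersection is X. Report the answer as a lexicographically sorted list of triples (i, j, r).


Computing R[i][j] = min implied NW-rank bound (n=11, 39 conditions):

  row 1: 0 0 0 1 1 1 1 1 1 1 1
  row 2: 0 0 0 1 1 1 1 2 2 2 2
  row 3: 0 0 0 1 1 1 1 2 3 3 3
  row 4: 0 0 0 1 1 1 2 3 4 4 4
  row 5: 0 0 1 2 2 2 3 4 5 5 5
  row 6: 0 0 1 2 2 2 3 4 5 6 6
  row 7: 0 0 1 2 3 3 4 5 6 7 7
  row 8: 0 1 2 3 4 4 5 6 7 8 8
  row 9: 0 1 2 3 4 5 6 7 8 9 9
  row 10: 0 1 2 3 4 5 6 7 8 9 10
  row 11: 1 2 3 4 5 6 7 8 9 10 11

reading off 1-entries of Δ²R: w = (4, 8, 9, 7, 3, 10, 5, 2, 6, 11, 1).

6 SE-corners of the 31-cell Rothe diagram give Ess(w):

[(3, 7, 1), (4, 3, 0), (4, 6, 1), (6, 6, 2), (7, 2, 0), (10, 1, 0)]


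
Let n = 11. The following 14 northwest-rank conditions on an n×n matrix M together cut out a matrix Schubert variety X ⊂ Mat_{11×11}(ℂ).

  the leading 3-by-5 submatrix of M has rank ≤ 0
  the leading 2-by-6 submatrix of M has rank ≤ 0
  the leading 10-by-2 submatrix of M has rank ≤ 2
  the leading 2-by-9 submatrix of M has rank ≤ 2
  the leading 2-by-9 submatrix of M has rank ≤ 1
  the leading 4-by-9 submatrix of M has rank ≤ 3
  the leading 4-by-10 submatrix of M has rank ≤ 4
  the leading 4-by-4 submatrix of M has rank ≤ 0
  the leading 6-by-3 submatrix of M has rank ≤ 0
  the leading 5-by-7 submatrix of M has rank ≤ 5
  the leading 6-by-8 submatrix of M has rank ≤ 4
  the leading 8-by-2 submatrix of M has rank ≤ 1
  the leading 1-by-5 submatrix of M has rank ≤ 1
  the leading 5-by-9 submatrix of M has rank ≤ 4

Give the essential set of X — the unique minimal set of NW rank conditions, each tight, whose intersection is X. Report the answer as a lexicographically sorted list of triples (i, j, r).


Computing R[i][j] = min implied NW-rank bound (n=11, 14 conditions):

  row 1: 0, 0, 0, 0, 0, 0, 1, 1, 1, 1, 1
  row 2: 0, 0, 0, 0, 0, 0, 1, 1, 1, 2, 2
  row 3: 0, 0, 0, 0, 0, 1, 2, 2, 2, 3, 3
  row 4: 0, 0, 0, 0, 1, 2, 3, 3, 3, 4, 4
  row 5: 0, 0, 0, 1, 2, 3, 4, 4, 4, 5, 5
  row 6: 0, 0, 0, 1, 2, 3, 4, 4, 5, 6, 6
  row 7: 1, 1, 1, 2, 3, 4, 5, 5, 6, 7, 7
  row 8: 1, 1, 2, 3, 4, 5, 6, 6, 7, 8, 8
  row 9: 1, 2, 3, 4, 5, 6, 7, 7, 8, 9, 9
  row 10: 1, 2, 3, 4, 5, 6, 7, 8, 9, 10, 10
  row 11: 1, 2, 3, 4, 5, 6, 7, 8, 9, 10, 11

so w = (7, 10, 6, 5, 4, 9, 1, 3, 2, 8, 11).

Rothe diagram D(w) (31 cells), 7 SE-corners (essential conditions):

[(2, 6, 0), (2, 9, 1), (3, 5, 0), (4, 4, 0), (6, 3, 0), (6, 8, 4), (8, 2, 1)]


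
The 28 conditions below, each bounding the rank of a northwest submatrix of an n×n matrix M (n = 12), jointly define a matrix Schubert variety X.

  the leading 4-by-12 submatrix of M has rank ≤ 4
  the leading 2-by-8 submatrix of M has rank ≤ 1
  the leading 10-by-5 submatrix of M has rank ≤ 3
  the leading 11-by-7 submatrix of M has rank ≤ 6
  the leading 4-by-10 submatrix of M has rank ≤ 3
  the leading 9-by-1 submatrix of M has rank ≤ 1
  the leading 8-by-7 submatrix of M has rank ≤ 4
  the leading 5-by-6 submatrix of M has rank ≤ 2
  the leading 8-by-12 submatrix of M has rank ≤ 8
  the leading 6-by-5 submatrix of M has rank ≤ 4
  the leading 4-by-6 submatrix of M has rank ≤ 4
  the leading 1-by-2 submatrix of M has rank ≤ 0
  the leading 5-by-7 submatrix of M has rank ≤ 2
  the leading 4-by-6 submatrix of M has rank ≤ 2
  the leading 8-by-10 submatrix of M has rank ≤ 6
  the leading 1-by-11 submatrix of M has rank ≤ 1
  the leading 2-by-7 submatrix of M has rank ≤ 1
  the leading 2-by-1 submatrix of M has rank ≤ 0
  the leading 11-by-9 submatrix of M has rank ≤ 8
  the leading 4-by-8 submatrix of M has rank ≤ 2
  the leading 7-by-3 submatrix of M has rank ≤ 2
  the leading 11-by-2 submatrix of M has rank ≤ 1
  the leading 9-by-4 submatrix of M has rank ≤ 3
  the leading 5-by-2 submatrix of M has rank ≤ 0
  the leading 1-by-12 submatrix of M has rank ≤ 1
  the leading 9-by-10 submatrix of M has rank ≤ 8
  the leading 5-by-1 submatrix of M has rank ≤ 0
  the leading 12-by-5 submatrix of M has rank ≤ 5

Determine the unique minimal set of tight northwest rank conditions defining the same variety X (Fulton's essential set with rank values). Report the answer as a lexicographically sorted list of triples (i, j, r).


Recovering R(i,j) via the rank-extension bound from the 28 conditions:

  i=1: 0 0 1 1 1 1 1 1 1 1 1 1
  i=2: 0 0 1 1 1 1 1 1 2 2 2 2
  i=3: 0 0 1 2 2 2 2 2 3 3 3 3
  i=4: 0 0 1 2 2 2 2 2 3 3 4 4
  i=5: 0 0 1 2 2 2 2 3 4 4 5 5
  i=6: 1 1 2 3 3 3 3 4 5 5 6 6
  i=7: 1 1 2 3 3 4 4 5 6 6 7 7
  i=8: 1 1 2 3 3 4 4 5 6 6 7 8
  i=9: 1 1 2 3 3 4 5 6 7 7 8 9
  i=10: 1 1 2 3 3 4 5 6 7 8 9 10
  i=11: 1 1 2 3 4 5 6 7 8 9 10 11
  i=12: 1 2 3 4 5 6 7 8 9 10 11 12

so w = (3, 9, 4, 11, 8, 1, 6, 12, 7, 10, 5, 2).

Rothe diagram D(w) (34 cells), 9 SE-corners (essential conditions):

[(2, 8, 1), (4, 8, 2), (4, 10, 3), (5, 2, 0), (5, 7, 2), (8, 7, 4), (8, 10, 6), (10, 5, 3), (11, 2, 1)]
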